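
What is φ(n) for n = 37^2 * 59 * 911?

70302960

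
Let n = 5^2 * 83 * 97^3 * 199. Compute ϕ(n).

293307886080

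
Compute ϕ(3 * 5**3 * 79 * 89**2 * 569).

φ(133521326625) = 133521326625 · (1 − 1/3) · (1 − 1/5) · (1 − 1/79) · (1 − 1/89) · (1 − 1/569)
       = 133521326625 · 31190016/60009585 = 69397785600.

69397785600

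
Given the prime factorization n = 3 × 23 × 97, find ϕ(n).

φ(3) = 3 − 1 = 2.
φ(23) = 23 − 1 = 22.
φ(97) = 97 − 1 = 96.
Since φ is multiplicative, φ(6693) = 2 · 22 · 96 = 4224.

4224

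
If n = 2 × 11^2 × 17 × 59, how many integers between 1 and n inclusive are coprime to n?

φ(242726) = 242726 · (1 − 1/2) · (1 − 1/11) · (1 − 1/17) · (1 − 1/59)
       = 242726 · 9280/22066 = 102080.

102080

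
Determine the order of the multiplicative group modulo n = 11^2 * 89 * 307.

φ(11^2) = 11^2 − 11^1 = 121 − 11 = 110.
φ(89) = 89 − 1 = 88.
φ(307) = 307 − 1 = 306.
φ(3306083) = 110 × 88 × 306 = 2962080.

2962080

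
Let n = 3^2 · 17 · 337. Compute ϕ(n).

φ(51561) = 51561 · (1 − 1/3) · (1 − 1/17) · (1 − 1/337)
       = 51561 · 10752/17187 = 32256.

32256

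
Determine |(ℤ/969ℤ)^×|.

969 = 3 * 17 * 19.
φ(3) = 3 − 1 = 2.
φ(17) = 17 − 1 = 16.
φ(19) = 19 − 1 = 18.
Since φ is multiplicative, φ(969) = 2 · 16 · 18 = 576.

576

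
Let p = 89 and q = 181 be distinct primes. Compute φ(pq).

φ(n) = (p − 1)(q − 1) = (89−1)(181−1) = 88·180 = 15840.

15840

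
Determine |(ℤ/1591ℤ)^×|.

1512

Prime factorization: 1591 = 37 * 43.
φ(37) = 37 − 1 = 36.
φ(43) = 43 − 1 = 42.
Since φ is multiplicative, φ(1591) = 36 · 42 = 1512.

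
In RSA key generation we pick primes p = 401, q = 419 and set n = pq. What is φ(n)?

φ(168019) = 168019 · (1 − 1/401) · (1 − 1/419)
       = 168019 · 167200/168019 = 167200.

167200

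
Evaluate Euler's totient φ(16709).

12600

16709 = 7^2 · 11 · 31.
φ(7^2) = 7^2 − 7^1 = 49 − 7 = 42.
φ(11) = 11 − 1 = 10.
φ(31) = 31 − 1 = 30.
φ(16709) = 42 × 10 × 30 = 12600.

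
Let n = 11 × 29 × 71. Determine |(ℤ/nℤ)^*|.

φ(22649) = 22649 · (1 − 1/11) · (1 − 1/29) · (1 − 1/71)
       = 22649 · 19600/22649 = 19600.

19600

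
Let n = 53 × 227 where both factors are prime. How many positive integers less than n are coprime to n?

11752

For distinct primes, φ(pq) = (p−1)(q−1) = 52 × 226 = 11752.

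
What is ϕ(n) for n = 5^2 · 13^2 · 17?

49920

φ(71825) = 71825 · (1 − 1/5) · (1 − 1/13) · (1 − 1/17)
       = 71825 · 768/1105 = 49920.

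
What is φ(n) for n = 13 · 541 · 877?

φ(6167941) = 6167941 · (1 − 1/13) · (1 − 1/541) · (1 − 1/877)
       = 6167941 · 5676480/6167941 = 5676480.

5676480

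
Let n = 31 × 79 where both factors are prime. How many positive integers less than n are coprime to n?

2340

For distinct primes, φ(pq) = (p−1)(q−1) = 30 × 78 = 2340.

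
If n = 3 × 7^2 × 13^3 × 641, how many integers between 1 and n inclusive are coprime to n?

φ(3) = 3 − 1 = 2.
φ(7^2) = 7^2 − 7^1 = 49 − 7 = 42.
φ(13^3) = 13^2·(13−1) = 169·12 = 2028.
φ(641) = 641 − 1 = 640.
Multiply: 2 · 42 · 2028 · 640 = 109025280.

109025280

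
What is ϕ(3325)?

Factor 3325: 3325 = 5**2 · 7 · 19.
φ(3325) = 3325 · (1 − 1/5) · (1 − 1/7) · (1 − 1/19)
       = 3325 · 432/665 = 2160.

2160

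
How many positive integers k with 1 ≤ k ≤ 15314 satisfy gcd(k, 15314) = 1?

6480

Factor 15314: 15314 = 2 · 13 · 19 · 31.
φ(15314) = 15314 · (1 − 1/2) · (1 − 1/13) · (1 − 1/19) · (1 − 1/31)
       = 15314 · 6480/15314 = 6480.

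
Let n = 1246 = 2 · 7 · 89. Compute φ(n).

φ(2) = 2 − 1 = 1.
φ(7) = 7 − 1 = 6.
φ(89) = 89 − 1 = 88.
Multiply: 1 · 6 · 88 = 528.

528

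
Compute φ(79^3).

φ(493039) = 493039 · (1 − 1/79)
       = 493039 · 78/79 = 486798.

486798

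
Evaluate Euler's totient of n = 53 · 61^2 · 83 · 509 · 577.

4566510673920

φ(4807366441547) = 4807366441547 · (1 − 1/53) · (1 − 1/61) · (1 − 1/83) · (1 − 1/509) · (1 − 1/577)
       = 4807366441547 · 74860830720/78809285927 = 4566510673920.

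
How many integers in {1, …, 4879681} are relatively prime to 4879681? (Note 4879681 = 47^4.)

4775858

φ(4879681) = 4879681 · (1 − 1/47)
       = 4879681 · 46/47 = 4775858.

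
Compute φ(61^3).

φ(61^3) = 61^2·(61−1) = 3721·60 = 223260.

223260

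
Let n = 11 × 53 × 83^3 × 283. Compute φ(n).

φ(94338565343) = 94338565343 · (1 − 1/11) · (1 − 1/53) · (1 − 1/83) · (1 − 1/283)
       = 94338565343 · 12024480/13694087 = 82836642720.

82836642720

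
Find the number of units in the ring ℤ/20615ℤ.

12960

20615 = 5 * 7 * 19 * 31.
φ(20615) = 20615 · (1 − 1/5) · (1 − 1/7) · (1 − 1/19) · (1 − 1/31)
       = 20615 · 12960/20615 = 12960.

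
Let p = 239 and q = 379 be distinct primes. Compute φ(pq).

φ(90581) = 90581 · (1 − 1/239) · (1 − 1/379)
       = 90581 · 89964/90581 = 89964.

89964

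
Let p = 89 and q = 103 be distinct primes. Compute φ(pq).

φ(89) = 89 − 1 = 88.
φ(103) = 103 − 1 = 102.
φ(9167) = 88 × 102 = 8976.

8976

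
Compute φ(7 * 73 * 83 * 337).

11902464

φ(7) = 7 − 1 = 6.
φ(73) = 73 − 1 = 72.
φ(83) = 83 − 1 = 82.
φ(337) = 337 − 1 = 336.
Multiply: 6 · 72 · 82 · 336 = 11902464.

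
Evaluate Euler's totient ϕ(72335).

72335 = 5 · 17 · 23 · 37.
φ(72335) = 72335 · (1 − 1/5) · (1 − 1/17) · (1 − 1/23) · (1 − 1/37)
       = 72335 · 50688/72335 = 50688.

50688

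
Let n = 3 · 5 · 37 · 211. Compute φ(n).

60480

φ(3) = 3 − 1 = 2.
φ(5) = 5 − 1 = 4.
φ(37) = 37 − 1 = 36.
φ(211) = 211 − 1 = 210.
Multiply: 2 · 4 · 36 · 210 = 60480.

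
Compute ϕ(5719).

4536

First factor: 5719 = 7 · 19 · 43.
φ(7) = 7 − 1 = 6.
φ(19) = 19 − 1 = 18.
φ(43) = 43 − 1 = 42.
φ(5719) = 6 × 18 × 42 = 4536.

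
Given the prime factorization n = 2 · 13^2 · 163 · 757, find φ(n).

φ(2) = 2 − 1 = 1.
φ(13^2) = 13^1·(13−1) = 13·12 = 156.
φ(163) = 163 − 1 = 162.
φ(757) = 757 − 1 = 756.
φ(41706158) = 1 × 156 × 162 × 756 = 19105632.

19105632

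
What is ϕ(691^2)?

φ(477481) = 477481 · (1 − 1/691)
       = 477481 · 690/691 = 476790.

476790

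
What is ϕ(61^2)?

3660

φ(3721) = 3721 · (1 − 1/61)
       = 3721 · 60/61 = 3660.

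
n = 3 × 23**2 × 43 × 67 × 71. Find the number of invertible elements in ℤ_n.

φ(3) = 3 − 1 = 2.
φ(23^2) = 23^1·(23−1) = 23·22 = 506.
φ(43) = 43 − 1 = 42.
φ(67) = 67 − 1 = 66.
φ(71) = 71 − 1 = 70.
Multiply: 2 · 506 · 42 · 66 · 70 = 196368480.

196368480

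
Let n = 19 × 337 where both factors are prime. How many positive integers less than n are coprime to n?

φ(6403) = 6403 · (1 − 1/19) · (1 − 1/337)
       = 6403 · 6048/6403 = 6048.

6048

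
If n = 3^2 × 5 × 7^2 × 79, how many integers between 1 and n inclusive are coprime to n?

φ(174195) = 174195 · (1 − 1/3) · (1 − 1/5) · (1 − 1/7) · (1 − 1/79)
       = 174195 · 3744/8295 = 78624.

78624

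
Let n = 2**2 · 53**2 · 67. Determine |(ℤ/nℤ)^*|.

363792

φ(2^2) = 2^2 − 2^1 = 4 − 2 = 2.
φ(53^2) = 53^1·(53−1) = 53·52 = 2756.
φ(67) = 67 − 1 = 66.
φ(752812) = 2 × 2756 × 66 = 363792.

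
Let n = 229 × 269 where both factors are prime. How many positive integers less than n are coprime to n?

61104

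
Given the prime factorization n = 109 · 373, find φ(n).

40176

φ(40657) = 40657 · (1 − 1/109) · (1 − 1/373)
       = 40657 · 40176/40657 = 40176.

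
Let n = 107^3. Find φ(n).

φ(1225043) = 1225043 · (1 − 1/107)
       = 1225043 · 106/107 = 1213594.

1213594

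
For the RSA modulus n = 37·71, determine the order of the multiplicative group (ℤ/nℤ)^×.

2520

φ(2627) = 2627 · (1 − 1/37) · (1 − 1/71)
       = 2627 · 2520/2627 = 2520.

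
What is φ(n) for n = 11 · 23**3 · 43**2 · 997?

φ(246722219161) = 246722219161 · (1 − 1/11) · (1 − 1/23) · (1 − 1/43) · (1 − 1/997)
       = 246722219161 · 9203040/10846363 = 209341550880.

209341550880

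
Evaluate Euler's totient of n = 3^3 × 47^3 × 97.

175588992

φ(271912437) = 271912437 · (1 − 1/3) · (1 − 1/47) · (1 − 1/97)
       = 271912437 · 8832/13677 = 175588992.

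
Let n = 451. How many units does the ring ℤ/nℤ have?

400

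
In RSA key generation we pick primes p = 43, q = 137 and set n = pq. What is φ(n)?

φ(43) = 43 − 1 = 42.
φ(137) = 137 − 1 = 136.
φ(5891) = 42 × 136 = 5712.

5712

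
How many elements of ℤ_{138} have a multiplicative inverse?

44

Factor 138: 138 = 2 × 3 × 23.
φ(2) = 2 − 1 = 1.
φ(3) = 3 − 1 = 2.
φ(23) = 23 − 1 = 22.
Since φ is multiplicative, φ(138) = 1 · 2 · 22 = 44.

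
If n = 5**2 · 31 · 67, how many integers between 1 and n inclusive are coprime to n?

39600

φ(5^2) = 5^2 − 5^1 = 25 − 5 = 20.
φ(31) = 31 − 1 = 30.
φ(67) = 67 − 1 = 66.
φ(51925) = 20 × 30 × 66 = 39600.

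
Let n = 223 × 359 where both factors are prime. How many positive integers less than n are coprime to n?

79476

φ(pq) = (p−1)(q−1) = 222 · 358 = 79476.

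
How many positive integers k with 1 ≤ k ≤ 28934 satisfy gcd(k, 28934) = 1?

12672

28934 = 2 × 17 × 23 × 37.
φ(2) = 2 − 1 = 1.
φ(17) = 17 − 1 = 16.
φ(23) = 23 − 1 = 22.
φ(37) = 37 − 1 = 36.
φ(28934) = 1 × 16 × 22 × 36 = 12672.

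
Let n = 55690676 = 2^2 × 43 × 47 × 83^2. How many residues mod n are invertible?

26298384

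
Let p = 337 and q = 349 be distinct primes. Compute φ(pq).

116928

For distinct primes, φ(pq) = (p−1)(q−1) = 336 × 348 = 116928.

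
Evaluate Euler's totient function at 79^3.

486798

φ(79^3) = 79^3 − 79^2 = 493039 − 6241 = 486798.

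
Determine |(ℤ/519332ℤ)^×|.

Prime factorization: 519332 = 2^2 · 11^2 · 29 · 37.
φ(519332) = 519332 · (1 − 1/2) · (1 − 1/11) · (1 − 1/29) · (1 − 1/37)
       = 519332 · 10080/23606 = 221760.

221760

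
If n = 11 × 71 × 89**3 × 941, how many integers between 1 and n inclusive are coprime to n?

458657584000

φ(518096522449) = 518096522449 · (1 − 1/11) · (1 − 1/71) · (1 − 1/89) · (1 − 1/941)
       = 518096522449 · 57904000/65407969 = 458657584000.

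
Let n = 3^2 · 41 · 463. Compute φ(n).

φ(3^2) = 3^2 − 3^1 = 9 − 3 = 6.
φ(41) = 41 − 1 = 40.
φ(463) = 463 − 1 = 462.
Since φ is multiplicative, φ(170847) = 6 · 40 · 462 = 110880.

110880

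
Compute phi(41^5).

113030440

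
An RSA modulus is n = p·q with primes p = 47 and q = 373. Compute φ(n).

17112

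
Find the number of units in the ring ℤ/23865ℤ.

12096

Prime factorization: 23865 = 3 · 5 · 37 · 43.
φ(3) = 3 − 1 = 2.
φ(5) = 5 − 1 = 4.
φ(37) = 37 − 1 = 36.
φ(43) = 43 − 1 = 42.
φ(23865) = 2 × 4 × 36 × 42 = 12096.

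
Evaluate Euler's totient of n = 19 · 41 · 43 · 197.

5927040

φ(6598909) = 6598909 · (1 − 1/19) · (1 − 1/41) · (1 − 1/43) · (1 − 1/197)
       = 6598909 · 5927040/6598909 = 5927040.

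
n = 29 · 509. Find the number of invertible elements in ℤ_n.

14224

φ(14761) = 14761 · (1 − 1/29) · (1 − 1/509)
       = 14761 · 14224/14761 = 14224.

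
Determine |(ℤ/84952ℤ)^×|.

34560

84952 = 2^3 × 7 × 37 × 41.
φ(2^3) = 2^3 − 2^2 = 8 − 4 = 4.
φ(7) = 7 − 1 = 6.
φ(37) = 37 − 1 = 36.
φ(41) = 41 − 1 = 40.
φ(84952) = 4 × 6 × 36 × 40 = 34560.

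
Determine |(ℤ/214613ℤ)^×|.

166320

Factor 214613: 214613 = 7 * 23 * 31 * 43.
φ(7) = 7 − 1 = 6.
φ(23) = 23 − 1 = 22.
φ(31) = 31 − 1 = 30.
φ(43) = 43 − 1 = 42.
φ(214613) = 6 × 22 × 30 × 42 = 166320.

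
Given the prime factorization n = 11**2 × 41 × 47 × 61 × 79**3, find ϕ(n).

5911674912000

φ(11^2) = 11^1·(11−1) = 11·10 = 110.
φ(41) = 41 − 1 = 40.
φ(47) = 47 − 1 = 46.
φ(61) = 61 − 1 = 60.
φ(79^3) = 79^3 − 79^2 = 493039 − 6241 = 486798.
φ(7012585895293) = 110 × 40 × 46 × 60 × 486798 = 5911674912000.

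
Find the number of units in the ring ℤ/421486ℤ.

183456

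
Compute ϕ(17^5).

φ(17^5) = 17^5 − 17^4 = 1419857 − 83521 = 1336336.

1336336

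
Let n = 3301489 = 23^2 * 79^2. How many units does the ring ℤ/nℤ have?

3117972

φ(23^2) = 23^1·(23−1) = 23·22 = 506.
φ(79^2) = 79^2 − 79^1 = 6241 − 79 = 6162.
Multiply: 506 · 6162 = 3117972.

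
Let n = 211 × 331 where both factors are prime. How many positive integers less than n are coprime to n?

φ(n) = (p − 1)(q − 1) = (211−1)(331−1) = 210·330 = 69300.

69300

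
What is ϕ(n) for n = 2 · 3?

φ(6) = 6 · (1 − 1/2) · (1 − 1/3)
       = 6 · 2/6 = 2.

2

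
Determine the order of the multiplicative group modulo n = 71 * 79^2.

431340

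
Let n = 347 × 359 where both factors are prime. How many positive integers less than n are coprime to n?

For distinct primes, φ(pq) = (p−1)(q−1) = 346 × 358 = 123868.

123868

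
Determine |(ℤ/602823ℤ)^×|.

349440

Prime factorization: 602823 = 3 * 13^2 * 29 * 41.
φ(3) = 3 − 1 = 2.
φ(13^2) = 13^2 − 13^1 = 169 − 13 = 156.
φ(29) = 29 − 1 = 28.
φ(41) = 41 − 1 = 40.
φ(602823) = 2 × 156 × 28 × 40 = 349440.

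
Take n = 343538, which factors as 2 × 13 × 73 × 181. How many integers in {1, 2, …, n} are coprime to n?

φ(2) = 2 − 1 = 1.
φ(13) = 13 − 1 = 12.
φ(73) = 73 − 1 = 72.
φ(181) = 181 − 1 = 180.
Since φ is multiplicative, φ(343538) = 1 · 12 · 72 · 180 = 155520.

155520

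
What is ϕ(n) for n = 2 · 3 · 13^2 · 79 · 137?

φ(10974522) = 10974522 · (1 − 1/2) · (1 − 1/3) · (1 − 1/13) · (1 − 1/79) · (1 − 1/137)
       = 10974522 · 254592/844194 = 3309696.

3309696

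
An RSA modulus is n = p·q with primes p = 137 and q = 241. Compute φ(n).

For distinct primes, φ(pq) = (p−1)(q−1) = 136 × 240 = 32640.

32640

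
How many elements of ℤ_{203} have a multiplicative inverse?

168

Factor 203: 203 = 7 * 29.
φ(7) = 7 − 1 = 6.
φ(29) = 29 − 1 = 28.
φ(203) = 6 × 28 = 168.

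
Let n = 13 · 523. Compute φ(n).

6264

φ(6799) = 6799 · (1 − 1/13) · (1 − 1/523)
       = 6799 · 6264/6799 = 6264.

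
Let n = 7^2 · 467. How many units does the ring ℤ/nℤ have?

19572

φ(7^2) = 7^2 − 7^1 = 49 − 7 = 42.
φ(467) = 467 − 1 = 466.
φ(22883) = 42 × 466 = 19572.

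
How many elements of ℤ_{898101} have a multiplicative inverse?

544320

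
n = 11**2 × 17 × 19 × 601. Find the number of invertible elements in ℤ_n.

φ(11^2) = 11^2 − 11^1 = 121 − 11 = 110.
φ(17) = 17 − 1 = 16.
φ(19) = 19 − 1 = 18.
φ(601) = 601 − 1 = 600.
Since φ is multiplicative, φ(23488883) = 110 · 16 · 18 · 600 = 19008000.

19008000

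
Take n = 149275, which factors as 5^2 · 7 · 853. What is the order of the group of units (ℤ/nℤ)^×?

φ(149275) = 149275 · (1 − 1/5) · (1 − 1/7) · (1 − 1/853)
       = 149275 · 20448/29855 = 102240.

102240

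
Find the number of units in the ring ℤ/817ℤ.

756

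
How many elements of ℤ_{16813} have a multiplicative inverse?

Prime factorization: 16813 = 17 · 23 · 43.
φ(17) = 17 − 1 = 16.
φ(23) = 23 − 1 = 22.
φ(43) = 43 − 1 = 42.
Multiply: 16 · 22 · 42 = 14784.

14784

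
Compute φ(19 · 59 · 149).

φ(167029) = 167029 · (1 − 1/19) · (1 − 1/59) · (1 − 1/149)
       = 167029 · 154512/167029 = 154512.

154512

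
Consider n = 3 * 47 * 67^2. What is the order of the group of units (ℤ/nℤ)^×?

φ(632949) = 632949 · (1 − 1/3) · (1 − 1/47) · (1 − 1/67)
       = 632949 · 6072/9447 = 406824.

406824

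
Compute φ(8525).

6000

Factor 8525: 8525 = 5^2 * 11 * 31.
φ(5^2) = 5^1·(5−1) = 5·4 = 20.
φ(11) = 11 − 1 = 10.
φ(31) = 31 − 1 = 30.
Since φ is multiplicative, φ(8525) = 20 · 10 · 30 = 6000.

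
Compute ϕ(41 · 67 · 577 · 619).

φ(981126761) = 981126761 · (1 − 1/41) · (1 − 1/67) · (1 − 1/577) · (1 − 1/619)
       = 981126761 · 939755520/981126761 = 939755520.

939755520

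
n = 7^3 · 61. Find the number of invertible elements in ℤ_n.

φ(7^3) = 7^3 − 7^2 = 343 − 49 = 294.
φ(61) = 61 − 1 = 60.
Since φ is multiplicative, φ(20923) = 294 · 60 = 17640.

17640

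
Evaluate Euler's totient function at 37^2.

1332

φ(1369) = 1369 · (1 − 1/37)
       = 1369 · 36/37 = 1332.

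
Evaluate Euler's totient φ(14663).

Factor 14663: 14663 = 11 · 31 · 43.
φ(14663) = 14663 · (1 − 1/11) · (1 − 1/31) · (1 − 1/43)
       = 14663 · 12600/14663 = 12600.

12600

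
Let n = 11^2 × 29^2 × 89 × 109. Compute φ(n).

φ(987183461) = 987183461 · (1 − 1/11) · (1 − 1/29) · (1 − 1/89) · (1 − 1/109)
       = 987183461 · 2661120/3094619 = 848897280.

848897280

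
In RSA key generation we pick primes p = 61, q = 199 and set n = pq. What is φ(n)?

φ(pq) = (p−1)(q−1) = 60 · 198 = 11880.

11880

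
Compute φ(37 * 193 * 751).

5184000

φ(37) = 37 − 1 = 36.
φ(193) = 193 − 1 = 192.
φ(751) = 751 − 1 = 750.
Since φ is multiplicative, φ(5362891) = 36 · 192 · 750 = 5184000.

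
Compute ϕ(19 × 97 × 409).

φ(19) = 19 − 1 = 18.
φ(97) = 97 − 1 = 96.
φ(409) = 409 − 1 = 408.
φ(753787) = 18 × 96 × 408 = 705024.

705024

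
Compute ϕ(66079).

Factor 66079: 66079 = 13**2 * 17 * 23.
φ(13^2) = 13^1·(13−1) = 13·12 = 156.
φ(17) = 17 − 1 = 16.
φ(23) = 23 − 1 = 22.
Multiply: 156 · 16 · 22 = 54912.

54912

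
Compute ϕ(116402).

47520

116402 = 2 · 11^2 · 13 · 37.
φ(2) = 2 − 1 = 1.
φ(11^2) = 11^2 − 11^1 = 121 − 11 = 110.
φ(13) = 13 − 1 = 12.
φ(37) = 37 − 1 = 36.
Since φ is multiplicative, φ(116402) = 1 · 110 · 12 · 36 = 47520.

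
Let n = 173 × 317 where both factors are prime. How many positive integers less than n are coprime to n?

54352

φ(pq) = (p−1)(q−1) = 172 · 316 = 54352.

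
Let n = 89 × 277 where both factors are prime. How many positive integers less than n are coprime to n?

φ(89) = 89 − 1 = 88.
φ(277) = 277 − 1 = 276.
Since φ is multiplicative, φ(24653) = 88 · 276 = 24288.

24288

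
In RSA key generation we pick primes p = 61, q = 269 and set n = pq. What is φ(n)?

16080

φ(n) = (p − 1)(q − 1) = (61−1)(269−1) = 60·268 = 16080.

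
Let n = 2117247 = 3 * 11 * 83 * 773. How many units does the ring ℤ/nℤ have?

1266080

φ(3) = 3 − 1 = 2.
φ(11) = 11 − 1 = 10.
φ(83) = 83 − 1 = 82.
φ(773) = 773 − 1 = 772.
Multiply: 2 · 10 · 82 · 772 = 1266080.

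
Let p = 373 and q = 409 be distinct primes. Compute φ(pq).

151776

φ(373) = 373 − 1 = 372.
φ(409) = 409 − 1 = 408.
Multiply: 372 · 408 = 151776.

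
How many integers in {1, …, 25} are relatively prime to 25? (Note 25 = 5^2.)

20

φ(25) = 25 · (1 − 1/5)
       = 25 · 4/5 = 20.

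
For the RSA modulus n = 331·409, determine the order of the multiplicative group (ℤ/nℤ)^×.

φ(331) = 331 − 1 = 330.
φ(409) = 409 − 1 = 408.
Since φ is multiplicative, φ(135379) = 330 · 408 = 134640.

134640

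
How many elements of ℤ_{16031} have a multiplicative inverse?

Prime factorization: 16031 = 17 · 23 · 41.
φ(16031) = 16031 · (1 − 1/17) · (1 − 1/23) · (1 − 1/41)
       = 16031 · 14080/16031 = 14080.

14080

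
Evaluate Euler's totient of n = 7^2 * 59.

2436

φ(7^2) = 7^1·(7−1) = 7·6 = 42.
φ(59) = 59 − 1 = 58.
φ(2891) = 42 × 58 = 2436.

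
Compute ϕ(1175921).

1034880

First factor: 1175921 = 23 × 29 × 41 × 43.
φ(1175921) = 1175921 · (1 − 1/23) · (1 − 1/29) · (1 − 1/41) · (1 − 1/43)
       = 1175921 · 1034880/1175921 = 1034880.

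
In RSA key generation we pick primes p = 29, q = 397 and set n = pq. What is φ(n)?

11088

φ(11513) = 11513 · (1 − 1/29) · (1 − 1/397)
       = 11513 · 11088/11513 = 11088.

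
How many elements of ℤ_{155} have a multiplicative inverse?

155 = 5 × 31.
φ(155) = 155 · (1 − 1/5) · (1 − 1/31)
       = 155 · 120/155 = 120.

120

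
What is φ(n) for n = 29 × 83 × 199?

φ(478993) = 478993 · (1 − 1/29) · (1 − 1/83) · (1 − 1/199)
       = 478993 · 454608/478993 = 454608.

454608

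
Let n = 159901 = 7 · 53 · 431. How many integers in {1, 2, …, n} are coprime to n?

134160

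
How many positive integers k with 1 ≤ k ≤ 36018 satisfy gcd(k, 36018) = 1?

Prime factorization: 36018 = 2 × 3**3 × 23 × 29.
φ(36018) = 36018 · (1 − 1/2) · (1 − 1/3) · (1 − 1/23) · (1 − 1/29)
       = 36018 · 1232/4002 = 11088.

11088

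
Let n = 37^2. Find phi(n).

1332

φ(1369) = 1369 · (1 − 1/37)
       = 1369 · 36/37 = 1332.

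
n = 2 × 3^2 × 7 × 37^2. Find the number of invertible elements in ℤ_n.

φ(2) = 2 − 1 = 1.
φ(3^2) = 3^1·(3−1) = 3·2 = 6.
φ(7) = 7 − 1 = 6.
φ(37^2) = 37^2 − 37^1 = 1369 − 37 = 1332.
φ(172494) = 1 × 6 × 6 × 1332 = 47952.

47952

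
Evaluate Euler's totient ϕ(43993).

Prime factorization: 43993 = 29 · 37 · 41.
φ(29) = 29 − 1 = 28.
φ(37) = 37 − 1 = 36.
φ(41) = 41 − 1 = 40.
Since φ is multiplicative, φ(43993) = 28 · 36 · 40 = 40320.

40320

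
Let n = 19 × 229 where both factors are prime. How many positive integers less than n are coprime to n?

4104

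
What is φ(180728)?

80640

Factor 180728: 180728 = 2^3 · 19 · 29 · 41.
φ(180728) = 180728 · (1 − 1/2) · (1 − 1/19) · (1 − 1/29) · (1 − 1/41)
       = 180728 · 20160/45182 = 80640.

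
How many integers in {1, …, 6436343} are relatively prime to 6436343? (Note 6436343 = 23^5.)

φ(23^5) = 23^5 − 23^4 = 6436343 − 279841 = 6156502.

6156502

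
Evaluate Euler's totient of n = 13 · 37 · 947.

φ(13) = 13 − 1 = 12.
φ(37) = 37 − 1 = 36.
φ(947) = 947 − 1 = 946.
φ(455507) = 12 × 36 × 946 = 408672.

408672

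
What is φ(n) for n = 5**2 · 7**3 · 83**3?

φ(4903073525) = 4903073525 · (1 − 1/5) · (1 − 1/7) · (1 − 1/83)
       = 4903073525 · 1968/2905 = 3321600240.

3321600240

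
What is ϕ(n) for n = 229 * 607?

φ(229) = 229 − 1 = 228.
φ(607) = 607 − 1 = 606.
φ(139003) = 228 × 606 = 138168.

138168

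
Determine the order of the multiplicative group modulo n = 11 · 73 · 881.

633600

φ(11) = 11 − 1 = 10.
φ(73) = 73 − 1 = 72.
φ(881) = 881 − 1 = 880.
Since φ is multiplicative, φ(707443) = 10 · 72 · 880 = 633600.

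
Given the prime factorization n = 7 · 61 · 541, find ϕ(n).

φ(231007) = 231007 · (1 − 1/7) · (1 − 1/61) · (1 − 1/541)
       = 231007 · 194400/231007 = 194400.

194400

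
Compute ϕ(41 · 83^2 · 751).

φ(41) = 41 − 1 = 40.
φ(83^2) = 83^1·(83−1) = 83·82 = 6806.
φ(751) = 751 − 1 = 750.
Since φ is multiplicative, φ(212119199) = 40 · 6806 · 750 = 204180000.

204180000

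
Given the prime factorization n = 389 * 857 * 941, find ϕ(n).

312200320

φ(389) = 389 − 1 = 388.
φ(857) = 857 − 1 = 856.
φ(941) = 941 − 1 = 940.
φ(313703993) = 388 × 856 × 940 = 312200320.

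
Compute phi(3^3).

18

φ(27) = 27 · (1 − 1/3)
       = 27 · 2/3 = 18.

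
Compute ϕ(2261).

1728

Factor 2261: 2261 = 7 · 17 · 19.
φ(2261) = 2261 · (1 − 1/7) · (1 − 1/17) · (1 − 1/19)
       = 2261 · 1728/2261 = 1728.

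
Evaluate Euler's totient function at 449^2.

201152

φ(201601) = 201601 · (1 − 1/449)
       = 201601 · 448/449 = 201152.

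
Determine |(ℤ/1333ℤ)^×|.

Prime factorization: 1333 = 31 · 43.
φ(1333) = 1333 · (1 − 1/31) · (1 − 1/43)
       = 1333 · 1260/1333 = 1260.

1260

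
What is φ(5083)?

4224

Factor 5083: 5083 = 13 · 17 · 23.
φ(5083) = 5083 · (1 − 1/13) · (1 − 1/17) · (1 − 1/23)
       = 5083 · 4224/5083 = 4224.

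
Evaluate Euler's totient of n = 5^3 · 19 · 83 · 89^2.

1156003200

φ(5^3) = 5^2·(5−1) = 25·4 = 100.
φ(19) = 19 − 1 = 18.
φ(83) = 83 − 1 = 82.
φ(89^2) = 89^2 − 89^1 = 7921 − 89 = 7832.
Since φ is multiplicative, φ(1561427125) = 100 · 18 · 82 · 7832 = 1156003200.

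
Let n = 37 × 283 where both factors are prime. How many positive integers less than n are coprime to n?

φ(10471) = 10471 · (1 − 1/37) · (1 − 1/283)
       = 10471 · 10152/10471 = 10152.

10152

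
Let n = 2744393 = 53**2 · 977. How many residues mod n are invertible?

φ(53^2) = 53^1·(53−1) = 53·52 = 2756.
φ(977) = 977 − 1 = 976.
Since φ is multiplicative, φ(2744393) = 2756 · 976 = 2689856.

2689856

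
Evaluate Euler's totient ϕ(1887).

Factor 1887: 1887 = 3 · 17 · 37.
φ(1887) = 1887 · (1 − 1/3) · (1 − 1/17) · (1 − 1/37)
       = 1887 · 1152/1887 = 1152.

1152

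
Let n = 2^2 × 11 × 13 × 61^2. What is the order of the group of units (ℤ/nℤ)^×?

φ(2128412) = 2128412 · (1 − 1/2) · (1 − 1/11) · (1 − 1/13) · (1 − 1/61)
       = 2128412 · 7200/17446 = 878400.

878400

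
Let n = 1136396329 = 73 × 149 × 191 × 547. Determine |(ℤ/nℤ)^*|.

1105453440

φ(1136396329) = 1136396329 · (1 − 1/73) · (1 − 1/149) · (1 − 1/191) · (1 − 1/547)
       = 1136396329 · 1105453440/1136396329 = 1105453440.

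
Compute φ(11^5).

φ(11^5) = 11^5 − 11^4 = 161051 − 14641 = 146410.

146410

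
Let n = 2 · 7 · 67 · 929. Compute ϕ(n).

φ(2) = 2 − 1 = 1.
φ(7) = 7 − 1 = 6.
φ(67) = 67 − 1 = 66.
φ(929) = 929 − 1 = 928.
Since φ is multiplicative, φ(871402) = 1 · 6 · 66 · 928 = 367488.

367488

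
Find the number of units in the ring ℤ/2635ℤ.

1920

Factor 2635: 2635 = 5 · 17 · 31.
φ(2635) = 2635 · (1 − 1/5) · (1 − 1/17) · (1 − 1/31)
       = 2635 · 1920/2635 = 1920.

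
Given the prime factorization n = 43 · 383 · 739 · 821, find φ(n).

9709187040

φ(43) = 43 − 1 = 42.
φ(383) = 383 − 1 = 382.
φ(739) = 739 − 1 = 738.
φ(821) = 821 − 1 = 820.
Since φ is multiplicative, φ(9992055211) = 42 · 382 · 738 · 820 = 9709187040.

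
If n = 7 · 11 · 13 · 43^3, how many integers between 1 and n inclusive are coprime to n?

φ(7) = 7 − 1 = 6.
φ(11) = 11 − 1 = 10.
φ(13) = 13 − 1 = 12.
φ(43^3) = 43^2·(43−1) = 1849·42 = 77658.
Multiply: 6 · 10 · 12 · 77658 = 55913760.

55913760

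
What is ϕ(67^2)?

4422

φ(67^2) = 67^1·(67−1) = 67·66 = 4422.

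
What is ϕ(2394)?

648

2394 = 2 · 3**2 · 7 · 19.
φ(2) = 2 − 1 = 1.
φ(3^2) = 3^2 − 3^1 = 9 − 3 = 6.
φ(7) = 7 − 1 = 6.
φ(19) = 19 − 1 = 18.
φ(2394) = 1 × 6 × 6 × 18 = 648.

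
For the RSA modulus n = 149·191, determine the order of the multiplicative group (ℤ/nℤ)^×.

φ(149) = 149 − 1 = 148.
φ(191) = 191 − 1 = 190.
Since φ is multiplicative, φ(28459) = 148 · 190 = 28120.

28120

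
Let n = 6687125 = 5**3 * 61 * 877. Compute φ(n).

5256000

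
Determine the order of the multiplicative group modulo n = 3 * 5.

8

φ(3) = 3 − 1 = 2.
φ(5) = 5 − 1 = 4.
φ(15) = 2 × 4 = 8.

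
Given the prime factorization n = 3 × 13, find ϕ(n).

φ(3) = 3 − 1 = 2.
φ(13) = 13 − 1 = 12.
Multiply: 2 · 12 = 24.

24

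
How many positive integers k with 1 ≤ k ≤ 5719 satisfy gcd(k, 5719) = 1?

4536

First factor: 5719 = 7 × 19 × 43.
φ(5719) = 5719 · (1 − 1/7) · (1 − 1/19) · (1 − 1/43)
       = 5719 · 4536/5719 = 4536.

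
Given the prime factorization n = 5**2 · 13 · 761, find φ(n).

182400

φ(5^2) = 5^1·(5−1) = 5·4 = 20.
φ(13) = 13 − 1 = 12.
φ(761) = 761 − 1 = 760.
φ(247325) = 20 × 12 × 760 = 182400.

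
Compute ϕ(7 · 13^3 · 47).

φ(7) = 7 − 1 = 6.
φ(13^3) = 13^2·(13−1) = 169·12 = 2028.
φ(47) = 47 − 1 = 46.
φ(722813) = 6 × 2028 × 46 = 559728.

559728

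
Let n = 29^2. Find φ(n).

φ(841) = 841 · (1 − 1/29)
       = 841 · 28/29 = 812.

812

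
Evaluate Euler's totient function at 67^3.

296274

φ(300763) = 300763 · (1 − 1/67)
       = 300763 · 66/67 = 296274.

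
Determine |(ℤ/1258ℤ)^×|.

576

Prime factorization: 1258 = 2 · 17 · 37.
φ(1258) = 1258 · (1 − 1/2) · (1 − 1/17) · (1 − 1/37)
       = 1258 · 576/1258 = 576.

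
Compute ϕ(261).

First factor: 261 = 3**2 * 29.
φ(3^2) = 3^1·(3−1) = 3·2 = 6.
φ(29) = 29 − 1 = 28.
φ(261) = 6 × 28 = 168.

168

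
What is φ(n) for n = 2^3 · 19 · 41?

φ(2^3) = 2^3 − 2^2 = 8 − 4 = 4.
φ(19) = 19 − 1 = 18.
φ(41) = 41 − 1 = 40.
Multiply: 4 · 18 · 40 = 2880.

2880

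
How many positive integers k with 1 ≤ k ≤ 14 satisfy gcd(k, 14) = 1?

First factor: 14 = 2 * 7.
φ(2) = 2 − 1 = 1.
φ(7) = 7 − 1 = 6.
Since φ is multiplicative, φ(14) = 1 · 6 = 6.

6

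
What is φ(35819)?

28224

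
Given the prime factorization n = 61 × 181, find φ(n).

φ(61) = 61 − 1 = 60.
φ(181) = 181 − 1 = 180.
Multiply: 60 · 180 = 10800.

10800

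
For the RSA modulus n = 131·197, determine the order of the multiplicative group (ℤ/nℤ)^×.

For distinct primes, φ(pq) = (p−1)(q−1) = 130 × 196 = 25480.

25480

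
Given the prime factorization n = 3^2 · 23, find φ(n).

φ(3^2) = 3^1·(3−1) = 3·2 = 6.
φ(23) = 23 − 1 = 22.
φ(207) = 6 × 22 = 132.

132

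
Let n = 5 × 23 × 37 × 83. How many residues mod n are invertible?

φ(5) = 5 − 1 = 4.
φ(23) = 23 − 1 = 22.
φ(37) = 37 − 1 = 36.
φ(83) = 83 − 1 = 82.
Multiply: 4 · 22 · 36 · 82 = 259776.

259776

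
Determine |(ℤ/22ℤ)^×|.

10

Prime factorization: 22 = 2 * 11.
φ(2) = 2 − 1 = 1.
φ(11) = 11 − 1 = 10.
Since φ is multiplicative, φ(22) = 1 · 10 = 10.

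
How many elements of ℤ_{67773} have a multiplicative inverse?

40320

67773 = 3 * 19 * 29 * 41.
φ(67773) = 67773 · (1 − 1/3) · (1 − 1/19) · (1 − 1/29) · (1 − 1/41)
       = 67773 · 40320/67773 = 40320.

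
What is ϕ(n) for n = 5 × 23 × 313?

φ(5) = 5 − 1 = 4.
φ(23) = 23 − 1 = 22.
φ(313) = 313 − 1 = 312.
Since φ is multiplicative, φ(35995) = 4 · 22 · 312 = 27456.

27456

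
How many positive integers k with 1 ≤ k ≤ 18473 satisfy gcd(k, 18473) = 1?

18473 = 7**2 · 13 · 29.
φ(18473) = 18473 · (1 − 1/7) · (1 − 1/13) · (1 − 1/29)
       = 18473 · 2016/2639 = 14112.

14112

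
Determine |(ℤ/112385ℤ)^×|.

67392

112385 = 5 · 7 · 13^2 · 19.
φ(112385) = 112385 · (1 − 1/5) · (1 − 1/7) · (1 − 1/13) · (1 − 1/19)
       = 112385 · 5184/8645 = 67392.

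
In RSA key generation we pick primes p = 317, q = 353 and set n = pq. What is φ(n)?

φ(pq) = (p−1)(q−1) = 316 · 352 = 111232.

111232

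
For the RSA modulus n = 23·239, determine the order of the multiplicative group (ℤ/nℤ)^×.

φ(5497) = 5497 · (1 − 1/23) · (1 − 1/239)
       = 5497 · 5236/5497 = 5236.

5236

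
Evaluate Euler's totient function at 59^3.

201898

φ(59^3) = 59^2·(59−1) = 3481·58 = 201898.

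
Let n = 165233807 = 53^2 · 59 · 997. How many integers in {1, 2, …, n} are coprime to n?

159208608

φ(165233807) = 165233807 · (1 − 1/53) · (1 − 1/59) · (1 − 1/997)
       = 165233807 · 3003936/3117619 = 159208608.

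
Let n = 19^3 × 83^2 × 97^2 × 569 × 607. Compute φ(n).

φ(153554098839726197) = 153554098839726197 · (1 − 1/19) · (1 − 1/83) · (1 − 1/97) · (1 − 1/569) · (1 − 1/607)
       = 153554098839726197 · 48772896768/52832892127 = 141754083668379648.

141754083668379648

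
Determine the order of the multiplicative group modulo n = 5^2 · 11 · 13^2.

31200

φ(46475) = 46475 · (1 − 1/5) · (1 − 1/11) · (1 − 1/13)
       = 46475 · 480/715 = 31200.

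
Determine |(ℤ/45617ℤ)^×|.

36960

Prime factorization: 45617 = 11^2 × 13 × 29.
φ(11^2) = 11^1·(11−1) = 11·10 = 110.
φ(13) = 13 − 1 = 12.
φ(29) = 29 − 1 = 28.
Multiply: 110 · 12 · 28 = 36960.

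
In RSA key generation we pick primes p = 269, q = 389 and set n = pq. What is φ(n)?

103984

φ(269) = 269 − 1 = 268.
φ(389) = 389 − 1 = 388.
Since φ is multiplicative, φ(104641) = 268 · 388 = 103984.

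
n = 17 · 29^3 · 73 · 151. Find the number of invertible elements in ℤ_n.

4069094400

φ(4570279099) = 4570279099 · (1 − 1/17) · (1 − 1/29) · (1 − 1/73) · (1 − 1/151)
       = 4570279099 · 4838400/5434339 = 4069094400.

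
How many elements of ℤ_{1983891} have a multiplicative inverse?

1022112

Factor 1983891: 1983891 = 3 · 7 · 13**3 · 43.
φ(1983891) = 1983891 · (1 − 1/3) · (1 − 1/7) · (1 − 1/13) · (1 − 1/43)
       = 1983891 · 6048/11739 = 1022112.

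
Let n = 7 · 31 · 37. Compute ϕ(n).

φ(7) = 7 − 1 = 6.
φ(31) = 31 − 1 = 30.
φ(37) = 37 − 1 = 36.
φ(8029) = 6 × 30 × 36 = 6480.

6480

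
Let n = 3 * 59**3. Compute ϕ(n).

φ(616137) = 616137 · (1 − 1/3) · (1 − 1/59)
       = 616137 · 116/177 = 403796.

403796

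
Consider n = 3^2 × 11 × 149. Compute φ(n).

8880

φ(14751) = 14751 · (1 − 1/3) · (1 − 1/11) · (1 − 1/149)
       = 14751 · 2960/4917 = 8880.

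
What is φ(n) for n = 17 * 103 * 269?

φ(471019) = 471019 · (1 − 1/17) · (1 − 1/103) · (1 − 1/269)
       = 471019 · 437376/471019 = 437376.

437376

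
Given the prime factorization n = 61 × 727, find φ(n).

φ(44347) = 44347 · (1 − 1/61) · (1 − 1/727)
       = 44347 · 43560/44347 = 43560.

43560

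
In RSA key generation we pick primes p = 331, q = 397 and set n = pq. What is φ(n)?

φ(pq) = (p−1)(q−1) = 330 · 396 = 130680.

130680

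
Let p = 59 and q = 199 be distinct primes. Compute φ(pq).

11484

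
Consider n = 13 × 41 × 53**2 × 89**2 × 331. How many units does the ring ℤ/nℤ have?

3419062732800

φ(3925427451647) = 3925427451647 · (1 − 1/13) · (1 − 1/41) · (1 − 1/53) · (1 − 1/89) · (1 − 1/331)
       = 3925427451647 · 724838400/832187291 = 3419062732800.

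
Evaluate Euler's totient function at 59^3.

φ(59^3) = 59^3 − 59^2 = 205379 − 3481 = 201898.

201898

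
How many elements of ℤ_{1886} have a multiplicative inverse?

Prime factorization: 1886 = 2 · 23 · 41.
φ(2) = 2 − 1 = 1.
φ(23) = 23 − 1 = 22.
φ(41) = 41 − 1 = 40.
Since φ is multiplicative, φ(1886) = 1 · 22 · 40 = 880.

880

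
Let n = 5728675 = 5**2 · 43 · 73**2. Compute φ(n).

4415040

φ(5^2) = 5^2 − 5^1 = 25 − 5 = 20.
φ(43) = 43 − 1 = 42.
φ(73^2) = 73^2 − 73^1 = 5329 − 73 = 5256.
Since φ is multiplicative, φ(5728675) = 20 · 42 · 5256 = 4415040.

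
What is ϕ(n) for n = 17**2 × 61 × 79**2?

100563840

φ(17^2) = 17^1·(17−1) = 17·16 = 272.
φ(61) = 61 − 1 = 60.
φ(79^2) = 79^1·(79−1) = 79·78 = 6162.
φ(110022589) = 272 × 60 × 6162 = 100563840.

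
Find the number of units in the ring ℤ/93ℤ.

60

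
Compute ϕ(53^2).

2756

φ(2809) = 2809 · (1 − 1/53)
       = 2809 · 52/53 = 2756.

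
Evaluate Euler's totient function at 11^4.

φ(14641) = 14641 · (1 − 1/11)
       = 14641 · 10/11 = 13310.

13310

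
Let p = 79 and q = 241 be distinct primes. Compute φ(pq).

18720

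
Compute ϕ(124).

Factor 124: 124 = 2^2 · 31.
φ(124) = 124 · (1 − 1/2) · (1 − 1/31)
       = 124 · 30/62 = 60.

60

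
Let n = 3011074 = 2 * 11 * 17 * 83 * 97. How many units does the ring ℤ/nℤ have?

φ(2) = 2 − 1 = 1.
φ(11) = 11 − 1 = 10.
φ(17) = 17 − 1 = 16.
φ(83) = 83 − 1 = 82.
φ(97) = 97 − 1 = 96.
Multiply: 1 · 10 · 16 · 82 · 96 = 1259520.

1259520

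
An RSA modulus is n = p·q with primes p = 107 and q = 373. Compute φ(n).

φ(39911) = 39911 · (1 − 1/107) · (1 − 1/373)
       = 39911 · 39432/39911 = 39432.

39432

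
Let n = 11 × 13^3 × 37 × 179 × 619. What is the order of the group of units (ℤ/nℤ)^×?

φ(99075927379) = 99075927379 · (1 − 1/11) · (1 − 1/13) · (1 − 1/37) · (1 − 1/179) · (1 − 1/619)
       = 99075927379 · 475217280/586248091 = 80311720320.

80311720320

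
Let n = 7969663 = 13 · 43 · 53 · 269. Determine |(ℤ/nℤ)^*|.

7023744

φ(13) = 13 − 1 = 12.
φ(43) = 43 − 1 = 42.
φ(53) = 53 − 1 = 52.
φ(269) = 269 − 1 = 268.
φ(7969663) = 12 × 42 × 52 × 268 = 7023744.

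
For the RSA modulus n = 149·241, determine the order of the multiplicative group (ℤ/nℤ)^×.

φ(35909) = 35909 · (1 − 1/149) · (1 − 1/241)
       = 35909 · 35520/35909 = 35520.

35520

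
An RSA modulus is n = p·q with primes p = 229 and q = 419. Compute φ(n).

95304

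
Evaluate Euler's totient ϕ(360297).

190512

Prime factorization: 360297 = 3^2 × 7^2 × 19 × 43.
φ(360297) = 360297 · (1 − 1/3) · (1 − 1/7) · (1 − 1/19) · (1 − 1/43)
       = 360297 · 9072/17157 = 190512.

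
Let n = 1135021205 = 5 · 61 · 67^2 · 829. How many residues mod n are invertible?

878739840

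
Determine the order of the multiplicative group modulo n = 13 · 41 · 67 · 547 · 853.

14737282560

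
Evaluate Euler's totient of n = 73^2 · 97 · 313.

φ(73^2) = 73^1·(73−1) = 73·72 = 5256.
φ(97) = 97 − 1 = 96.
φ(313) = 313 − 1 = 312.
φ(161793769) = 5256 × 96 × 312 = 157427712.

157427712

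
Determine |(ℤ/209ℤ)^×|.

180

Prime factorization: 209 = 11 · 19.
φ(209) = 209 · (1 − 1/11) · (1 − 1/19)
       = 209 · 180/209 = 180.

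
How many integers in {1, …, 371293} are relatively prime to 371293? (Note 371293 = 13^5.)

342732

φ(371293) = 371293 · (1 − 1/13)
       = 371293 · 12/13 = 342732.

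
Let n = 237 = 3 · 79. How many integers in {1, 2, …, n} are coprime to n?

φ(3) = 3 − 1 = 2.
φ(79) = 79 − 1 = 78.
φ(237) = 2 × 78 = 156.

156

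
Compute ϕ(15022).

First factor: 15022 = 2 · 7 · 29 · 37.
φ(2) = 2 − 1 = 1.
φ(7) = 7 − 1 = 6.
φ(29) = 29 − 1 = 28.
φ(37) = 37 − 1 = 36.
Multiply: 1 · 6 · 28 · 36 = 6048.

6048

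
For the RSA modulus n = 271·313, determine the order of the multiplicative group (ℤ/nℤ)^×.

φ(84823) = 84823 · (1 − 1/271) · (1 − 1/313)
       = 84823 · 84240/84823 = 84240.

84240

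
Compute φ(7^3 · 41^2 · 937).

451301760

φ(7^3) = 7^2·(7−1) = 49·6 = 294.
φ(41^2) = 41^1·(41−1) = 41·40 = 1640.
φ(937) = 937 − 1 = 936.
Multiply: 294 · 1640 · 936 = 451301760.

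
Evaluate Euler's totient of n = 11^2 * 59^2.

376420

φ(421201) = 421201 · (1 − 1/11) · (1 − 1/59)
       = 421201 · 580/649 = 376420.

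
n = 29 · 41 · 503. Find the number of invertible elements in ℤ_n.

φ(29) = 29 − 1 = 28.
φ(41) = 41 − 1 = 40.
φ(503) = 503 − 1 = 502.
Multiply: 28 · 40 · 502 = 562240.

562240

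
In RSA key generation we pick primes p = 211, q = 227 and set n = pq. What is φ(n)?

47460

φ(n) = (p − 1)(q − 1) = (211−1)(227−1) = 210·226 = 47460.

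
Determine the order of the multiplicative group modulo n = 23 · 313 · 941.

6452160

φ(6774259) = 6774259 · (1 − 1/23) · (1 − 1/313) · (1 − 1/941)
       = 6774259 · 6452160/6774259 = 6452160.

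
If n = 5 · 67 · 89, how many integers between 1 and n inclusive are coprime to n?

23232

φ(29815) = 29815 · (1 − 1/5) · (1 − 1/67) · (1 − 1/89)
       = 29815 · 23232/29815 = 23232.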